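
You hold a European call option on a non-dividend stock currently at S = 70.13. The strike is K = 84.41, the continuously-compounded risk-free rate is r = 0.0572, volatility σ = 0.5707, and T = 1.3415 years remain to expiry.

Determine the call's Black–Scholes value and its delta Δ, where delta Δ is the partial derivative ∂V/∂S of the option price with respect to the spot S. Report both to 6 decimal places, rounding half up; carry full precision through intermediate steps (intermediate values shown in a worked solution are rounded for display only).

σ√T = 0.5707·√1.3415 = 0.661003
d₁ = (ln(S/K) + (r+σ²/2)T) / (σ√T) = (ln(70.13/84.41) + (0.0572+0.5707²/2)·1.3415) / 0.661003 = (-0.185335 + 0.295196) / 0.661003 = 0.166203
d₂ = d₁ − σ√T = 0.166203 − 0.661003 = -0.494799
e^{−rT} = e^{−0.0572·1.3415} = 0.926136
N(d₁) = 0.566002,  N(d₂) = 0.310371
Call price V = S·N(d₁) − K·e^{−rT}·N(d₂) = 39.693687 − 24.263297 = 15.430391
Δ = N(d₁) = 0.566002

price = 15.430391
Δ = 0.566002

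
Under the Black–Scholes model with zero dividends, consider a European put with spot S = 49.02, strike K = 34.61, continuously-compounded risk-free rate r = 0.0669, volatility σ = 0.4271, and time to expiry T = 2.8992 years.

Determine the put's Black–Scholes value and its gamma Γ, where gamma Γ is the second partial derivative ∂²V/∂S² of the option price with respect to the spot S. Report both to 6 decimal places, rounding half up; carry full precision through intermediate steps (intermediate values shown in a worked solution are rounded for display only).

price = 3.460561
Γ = 0.006051

σ√T = 0.4271·√2.8992 = 0.727225
d₁ = (ln(S/K) + (r+σ²/2)T) / (σ√T) = (ln(49.02/34.61) + (0.0669+0.4271²/2)·2.8992) / 0.727225 = (0.348086 + 0.458384) / 0.727225 = 1.108970
d₂ = d₁ − σ√T = 1.108970 − 0.727225 = 0.381745
e^{−rT} = e^{−0.0669·2.8992} = 0.823694
N(−d₁) = 0.133722,  N(−d₂) = 0.351325
Put price V = K·e^{−rT}·N(−d₂) − S·N(−d₁) = 10.015597 − 6.555036 = 3.460561
φ(d₁) = (1/√(2π))·e^{−d₁²/2} = 0.215705
Γ = φ(d₁) / (S·σ·√T) = 0.006051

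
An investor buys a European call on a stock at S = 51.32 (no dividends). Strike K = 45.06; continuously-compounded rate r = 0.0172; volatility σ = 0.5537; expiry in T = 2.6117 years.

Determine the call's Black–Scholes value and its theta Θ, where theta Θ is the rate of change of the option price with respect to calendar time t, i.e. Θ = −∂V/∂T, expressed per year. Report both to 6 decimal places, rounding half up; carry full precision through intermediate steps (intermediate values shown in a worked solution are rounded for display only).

σ√T = 0.5537·√2.6117 = 0.894821
d₁ = (ln(S/K) + (r+σ²/2)T) / (σ√T) = (ln(51.32/45.06) + (0.0172+0.5537²/2)·2.6117) / 0.894821 = (0.130086 + 0.445274) / 0.894821 = 0.642988
d₂ = d₁ − σ√T = 0.642988 − 0.894821 = -0.251833
e^{−rT} = e^{−0.0172·2.6117} = 0.956073
N(d₁) = 0.739884,  N(d₂) = 0.400585
Call price V = S·N(d₁) − K·e^{−rT}·N(d₂) = 37.970850 − 17.257461 = 20.713389
φ(d₁) = (1/√(2π))·e^{−d₁²/2} = 0.324440
Θ = −S·φ(d₁)·σ/(2√T) − r·K·e^{−rT}·N(d₂) = −2.852355 − 0.296828 = -3.149184

price = 20.713389
Θ = -3.149184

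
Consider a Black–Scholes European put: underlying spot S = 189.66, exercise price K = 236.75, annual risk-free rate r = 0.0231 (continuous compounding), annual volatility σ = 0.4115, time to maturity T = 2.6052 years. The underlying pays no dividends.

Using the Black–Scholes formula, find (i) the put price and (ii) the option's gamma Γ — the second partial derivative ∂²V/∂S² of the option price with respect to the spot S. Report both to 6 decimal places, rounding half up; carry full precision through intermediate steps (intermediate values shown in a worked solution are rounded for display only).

price = 71.823755
Γ = 0.003155

σ√T = 0.4115·√2.6052 = 0.664187
d₁ = (ln(S/K) + (r+σ²/2)T) / (σ√T) = (ln(189.66/236.75) + (0.0231+0.4115²/2)·2.6052) / 0.664187 = (-0.221772 + 0.280752) / 0.664187 = 0.088801
d₂ = d₁ − σ√T = 0.088801 − 0.664187 = -0.575386
e^{−rT} = e^{−0.0231·2.6052} = 0.941595
N(−d₁) = 0.464620,  N(−d₂) = 0.717485
Put price V = K·e^{−rT}·N(−d₂) − S·N(−d₁) = 159.943578 − 88.119824 = 71.823755
φ(d₁) = (1/√(2π))·e^{−d₁²/2} = 0.397372
Γ = φ(d₁) / (S·σ·√T) = 0.003155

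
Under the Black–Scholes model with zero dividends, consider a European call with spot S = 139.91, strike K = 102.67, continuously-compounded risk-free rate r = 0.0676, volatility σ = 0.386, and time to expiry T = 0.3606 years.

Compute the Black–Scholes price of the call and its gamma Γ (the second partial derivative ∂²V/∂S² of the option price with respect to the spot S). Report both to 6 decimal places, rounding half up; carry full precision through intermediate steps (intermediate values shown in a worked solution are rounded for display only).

price = 40.628331
Γ = 0.003665

σ√T = 0.386·√0.3606 = 0.231793
d₁ = (ln(S/K) + (r+σ²/2)T) / (σ√T) = (ln(139.91/102.67) + (0.0676+0.386²/2)·0.3606) / 0.231793 = (0.309479 + 0.051241) / 0.231793 = 1.556216
d₂ = d₁ − σ√T = 1.556216 − 0.231793 = 1.324423
e^{−rT} = e^{−0.0676·0.3606} = 0.975918
N(d₁) = 0.940172,  N(d₂) = 0.907319
Call price V = S·N(d₁) − K·e^{−rT}·N(d₂) = 131.539419 − 90.911088 = 40.628331
φ(d₁) = (1/√(2π))·e^{−d₁²/2} = 0.118856
Γ = φ(d₁) / (S·σ·√T) = 0.003665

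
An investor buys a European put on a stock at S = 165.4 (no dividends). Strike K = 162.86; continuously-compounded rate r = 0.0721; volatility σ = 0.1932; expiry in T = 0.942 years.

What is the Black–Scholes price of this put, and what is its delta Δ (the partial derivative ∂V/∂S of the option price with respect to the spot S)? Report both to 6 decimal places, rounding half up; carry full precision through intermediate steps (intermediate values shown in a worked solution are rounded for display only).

price = 6.393570
Δ = -0.295118

σ√T = 0.1932·√0.942 = 0.187514
d₁ = (ln(S/K) + (r+σ²/2)T) / (σ√T) = (ln(165.4/162.86) + (0.0721+0.1932²/2)·0.942) / 0.187514 = (0.015476 + 0.085499) / 0.187514 = 0.538493
d₂ = d₁ − σ√T = 0.538493 − 0.187514 = 0.350979
e^{−rT} = e^{−0.0721·0.942} = 0.934337
N(−d₁) = 0.295118,  N(−d₂) = 0.362802
Put price V = K·e^{−rT}·N(−d₂) − S·N(−d₁) = 55.206151 − 48.812581 = 6.393570
Δ = −N(−d₁) = -0.295118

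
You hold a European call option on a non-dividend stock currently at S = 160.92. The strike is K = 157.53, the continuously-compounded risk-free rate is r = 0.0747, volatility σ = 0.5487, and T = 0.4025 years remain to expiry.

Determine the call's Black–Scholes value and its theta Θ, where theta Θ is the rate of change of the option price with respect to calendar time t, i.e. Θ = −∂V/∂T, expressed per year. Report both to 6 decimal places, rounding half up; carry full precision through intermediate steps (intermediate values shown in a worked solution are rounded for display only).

σ√T = 0.5487·√0.4025 = 0.348111
d₁ = (ln(S/K) + (r+σ²/2)T) / (σ√T) = (ln(160.92/157.53) + (0.0747+0.5487²/2)·0.4025) / 0.348111 = (0.021291 + 0.090657) / 0.348111 = 0.321589
d₂ = d₁ − σ√T = 0.321589 − 0.348111 = -0.026522
e^{−rT} = e^{−0.0747·0.4025} = 0.970381
N(d₁) = 0.626118,  N(d₂) = 0.489421
Call price V = S·N(d₁) − K·e^{−rT}·N(d₂) = 100.754929 − 74.814832 = 25.940096
φ(d₁) = (1/√(2π))·e^{−d₁²/2} = 0.378837
Θ = −S·φ(d₁)·σ/(2√T) − r·K·e^{−rT}·N(d₂) = −26.362391 − 5.588668 = -31.951059

price = 25.940096
Θ = -31.951059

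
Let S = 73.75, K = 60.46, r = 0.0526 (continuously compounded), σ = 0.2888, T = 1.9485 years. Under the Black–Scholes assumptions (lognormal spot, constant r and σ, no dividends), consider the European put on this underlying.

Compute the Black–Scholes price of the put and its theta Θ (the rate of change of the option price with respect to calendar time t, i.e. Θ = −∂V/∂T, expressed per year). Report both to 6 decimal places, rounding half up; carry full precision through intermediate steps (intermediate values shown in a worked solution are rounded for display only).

price = 3.331973
Θ = -1.100555

σ√T = 0.2888·√1.9485 = 0.403132
d₁ = (ln(S/K) + (r+σ²/2)T) / (σ√T) = (ln(73.75/60.46) + (0.0526+0.2888²/2)·1.9485) / 0.403132 = (0.198699 + 0.183749) / 0.403132 = 0.948691
d₂ = d₁ − σ√T = 0.948691 − 0.403132 = 0.545559
e^{−rT} = e^{−0.0526·1.9485} = 0.902586
N(−d₁) = 0.171389,  N(−d₂) = 0.292685
Put price V = K·e^{−rT}·N(−d₂) − S·N(−d₁) = 15.971902 − 12.639929 = 3.331973
φ(d₁) = (1/√(2π))·e^{−d₁²/2} = 0.254375
Θ = −S·φ(d₁)·σ/(2√T) + r·K·e^{−rT}·N(−d₂) = −1.940677 + 0.840122 = -1.100555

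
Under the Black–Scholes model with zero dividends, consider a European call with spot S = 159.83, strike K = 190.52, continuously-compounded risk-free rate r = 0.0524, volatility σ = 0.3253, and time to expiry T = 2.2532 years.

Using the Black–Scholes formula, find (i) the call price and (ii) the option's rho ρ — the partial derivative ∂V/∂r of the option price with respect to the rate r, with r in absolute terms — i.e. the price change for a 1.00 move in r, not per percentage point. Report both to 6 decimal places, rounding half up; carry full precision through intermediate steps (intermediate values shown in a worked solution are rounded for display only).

σ√T = 0.3253·√2.2532 = 0.488297
d₁ = (ln(S/K) + (r+σ²/2)T) / (σ√T) = (ln(159.83/190.52) + (0.0524+0.3253²/2)·2.2532) / 0.488297 = (-0.175646 + 0.237285) / 0.488297 = 0.126231
d₂ = d₁ − σ√T = 0.126231 − 0.488297 = -0.362066
e^{−rT} = e^{−0.0524·2.2532} = 0.888636
N(d₁) = 0.550225,  N(d₂) = 0.358651
Call price V = S·N(d₁) − K·e^{−rT}·N(d₂) = 87.942531 − 60.720724 = 27.221808
ρ = K·T·e^{−rT}·N(d₂) = 136.815934

price = 27.221808
ρ = 136.815934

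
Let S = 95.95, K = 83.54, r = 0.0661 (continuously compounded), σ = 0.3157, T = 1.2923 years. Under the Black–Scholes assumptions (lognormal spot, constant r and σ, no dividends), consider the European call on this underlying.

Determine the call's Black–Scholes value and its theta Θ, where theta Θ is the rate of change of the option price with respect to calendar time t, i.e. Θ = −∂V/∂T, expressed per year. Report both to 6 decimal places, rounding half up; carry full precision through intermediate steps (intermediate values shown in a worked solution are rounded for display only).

price = 24.200034
Θ = -7.254392

σ√T = 0.3157·√1.2923 = 0.358886
d₁ = (ln(S/K) + (r+σ²/2)T) / (σ√T) = (ln(95.95/83.54) + (0.0661+0.3157²/2)·1.2923) / 0.358886 = (0.138502 + 0.149821) / 0.358886 = 0.803381
d₂ = d₁ − σ√T = 0.803381 − 0.358886 = 0.444496
e^{−rT} = e^{−0.0661·1.2923} = 0.918126
N(d₁) = 0.789123,  N(d₂) = 0.671658
Call price V = S·N(d₁) − K·e^{−rT}·N(d₂) = 75.716339 − 51.516305 = 24.200034
φ(d₁) = (1/√(2π))·e^{−d₁²/2} = 0.288907
Θ = −S·φ(d₁)·σ/(2√T) − r·K·e^{−rT}·N(d₂) = −3.849164 − 3.405228 = -7.254392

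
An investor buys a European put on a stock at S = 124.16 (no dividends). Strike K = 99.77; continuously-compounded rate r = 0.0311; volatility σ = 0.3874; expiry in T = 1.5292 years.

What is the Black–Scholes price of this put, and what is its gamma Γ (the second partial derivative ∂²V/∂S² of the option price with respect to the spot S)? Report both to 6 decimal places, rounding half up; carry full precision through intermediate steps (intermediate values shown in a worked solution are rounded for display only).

σ√T = 0.3874·√1.5292 = 0.479062
d₁ = (ln(S/K) + (r+σ²/2)T) / (σ√T) = (ln(124.16/99.77) + (0.0311+0.3874²/2)·1.5292) / 0.479062 = (0.218704 + 0.162308) / 0.479062 = 0.795329
d₂ = d₁ − σ√T = 0.795329 − 0.479062 = 0.316267
e^{−rT} = e^{−0.0311·1.5292} = 0.953555
N(−d₁) = 0.213211,  N(−d₂) = 0.375900
Put price V = K·e^{−rT}·N(−d₂) − S·N(−d₁) = 35.761693 − 26.472293 = 9.289401
φ(d₁) = (1/√(2π))·e^{−d₁²/2} = 0.290773
Γ = φ(d₁) / (S·σ·√T) = 0.004889

price = 9.289401
Γ = 0.004889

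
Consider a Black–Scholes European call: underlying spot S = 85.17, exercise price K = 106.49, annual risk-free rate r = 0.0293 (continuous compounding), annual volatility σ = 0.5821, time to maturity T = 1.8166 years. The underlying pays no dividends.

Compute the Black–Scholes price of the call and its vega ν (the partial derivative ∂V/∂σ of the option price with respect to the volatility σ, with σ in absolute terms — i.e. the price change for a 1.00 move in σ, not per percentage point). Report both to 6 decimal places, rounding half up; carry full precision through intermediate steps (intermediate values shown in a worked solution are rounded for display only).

price = 21.130347
ν = 45.096998

σ√T = 0.5821·√1.8166 = 0.784562
d₁ = (ln(S/K) + (r+σ²/2)T) / (σ√T) = (ln(85.17/106.49) + (0.0293+0.5821²/2)·1.8166) / 0.784562 = (-0.223402 + 0.360995) / 0.784562 = 0.175376
d₂ = d₁ − σ√T = 0.175376 − 0.784562 = -0.609186
e^{−rT} = e^{−0.0293·1.8166} = 0.948165
N(d₁) = 0.569608,  N(d₂) = 0.271201
Call price V = S·N(d₁) − K·e^{−rT}·N(d₂) = 48.513503 − 27.383156 = 21.130347
φ(d₁) = (1/√(2π))·e^{−d₁²/2} = 0.392854
ν = S·φ(d₁)·√T = 45.096998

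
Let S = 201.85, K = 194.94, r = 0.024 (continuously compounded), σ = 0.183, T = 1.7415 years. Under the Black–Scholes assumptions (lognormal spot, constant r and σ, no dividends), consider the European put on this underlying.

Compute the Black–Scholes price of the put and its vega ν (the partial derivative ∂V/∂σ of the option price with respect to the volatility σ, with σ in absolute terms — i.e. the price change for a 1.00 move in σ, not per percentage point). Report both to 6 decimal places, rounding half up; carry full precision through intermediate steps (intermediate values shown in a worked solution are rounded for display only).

price = 12.167080
ν = 96.545366

σ√T = 0.183·√1.7415 = 0.241498
d₁ = (ln(S/K) + (r+σ²/2)T) / (σ√T) = (ln(201.85/194.94) + (0.024+0.183²/2)·1.7415) / 0.241498 = (0.034833 + 0.070957) / 0.241498 = 0.438056
d₂ = d₁ − σ√T = 0.438056 − 0.241498 = 0.196559
e^{−rT} = e^{−0.024·1.7415} = 0.959065
N(−d₁) = 0.330673,  N(−d₂) = 0.422086
Put price V = K·e^{−rT}·N(−d₂) − S·N(−d₁) = 78.913363 − 66.746283 = 12.167080
φ(d₁) = (1/√(2π))·e^{−d₁²/2} = 0.362444
ν = S·φ(d₁)·√T = 96.545366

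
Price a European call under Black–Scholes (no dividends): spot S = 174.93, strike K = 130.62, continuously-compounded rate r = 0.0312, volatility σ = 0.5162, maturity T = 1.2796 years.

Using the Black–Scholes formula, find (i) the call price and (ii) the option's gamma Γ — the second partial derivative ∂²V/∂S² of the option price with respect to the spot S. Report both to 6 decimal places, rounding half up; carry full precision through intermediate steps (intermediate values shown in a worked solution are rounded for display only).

price = 64.433437
Γ = 0.002697

σ√T = 0.5162·√1.2796 = 0.583922
d₁ = (ln(S/K) + (r+σ²/2)T) / (σ√T) = (ln(174.93/130.62) + (0.0312+0.5162²/2)·1.2796) / 0.583922 = (0.292094 + 0.210406) / 0.583922 = 0.860559
d₂ = d₁ − σ√T = 0.860559 − 0.583922 = 0.276637
e^{−rT} = e^{−0.0312·1.2796} = 0.960863
N(d₁) = 0.805260,  N(d₂) = 0.608970
Call price V = S·N(d₁) − K·e^{−rT}·N(d₂) = 140.864053 − 76.430616 = 64.433437
φ(d₁) = (1/√(2π))·e^{−d₁²/2} = 0.275486
Γ = φ(d₁) / (S·σ·√T) = 0.002697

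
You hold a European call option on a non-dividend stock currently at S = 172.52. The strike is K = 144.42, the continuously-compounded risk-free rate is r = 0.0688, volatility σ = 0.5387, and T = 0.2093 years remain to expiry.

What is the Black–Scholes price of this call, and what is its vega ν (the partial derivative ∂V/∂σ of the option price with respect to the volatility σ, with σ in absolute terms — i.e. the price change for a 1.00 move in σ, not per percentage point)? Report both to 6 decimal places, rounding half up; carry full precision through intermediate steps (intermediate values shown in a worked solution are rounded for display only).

price = 34.953520
ν = 20.943693

σ√T = 0.5387·√0.2093 = 0.246452
d₁ = (ln(S/K) + (r+σ²/2)T) / (σ√T) = (ln(172.52/144.42) + (0.0688+0.5387²/2)·0.2093) / 0.246452 = (0.177787 + 0.044769) / 0.246452 = 0.903043
d₂ = d₁ − σ√T = 0.903043 − 0.246452 = 0.656592
e^{−rT} = e^{−0.0688·0.2093} = 0.985703
N(d₁) = 0.816749,  N(d₂) = 0.744278
Call price V = S·N(d₁) − K·e^{−rT}·N(d₂) = 140.905466 − 105.951946 = 34.953520
φ(d₁) = (1/√(2π))·e^{−d₁²/2} = 0.265356
ν = S·φ(d₁)·√T = 20.943693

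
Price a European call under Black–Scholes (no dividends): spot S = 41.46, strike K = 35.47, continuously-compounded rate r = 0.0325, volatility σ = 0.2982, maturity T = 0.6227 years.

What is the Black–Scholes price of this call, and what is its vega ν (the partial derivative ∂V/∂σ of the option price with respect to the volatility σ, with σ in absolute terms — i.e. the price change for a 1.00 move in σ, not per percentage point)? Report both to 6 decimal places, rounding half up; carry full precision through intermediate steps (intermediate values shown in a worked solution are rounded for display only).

price = 7.869423
ν = 8.964650

σ√T = 0.2982·√0.6227 = 0.235314
d₁ = (ln(S/K) + (r+σ²/2)T) / (σ√T) = (ln(41.46/35.47) + (0.0325+0.2982²/2)·0.6227) / 0.235314 = (0.156042 + 0.047924) / 0.235314 = 0.866783
d₂ = d₁ − σ√T = 0.866783 − 0.235314 = 0.631469
e^{−rT} = e^{−0.0325·0.6227} = 0.979966
N(d₁) = 0.806970,  N(d₂) = 0.736133
Call price V = S·N(d₁) − K·e^{−rT}·N(d₂) = 33.456957 − 25.587533 = 7.869423
φ(d₁) = (1/√(2π))·e^{−d₁²/2} = 0.274009
ν = S·φ(d₁)·√T = 8.964650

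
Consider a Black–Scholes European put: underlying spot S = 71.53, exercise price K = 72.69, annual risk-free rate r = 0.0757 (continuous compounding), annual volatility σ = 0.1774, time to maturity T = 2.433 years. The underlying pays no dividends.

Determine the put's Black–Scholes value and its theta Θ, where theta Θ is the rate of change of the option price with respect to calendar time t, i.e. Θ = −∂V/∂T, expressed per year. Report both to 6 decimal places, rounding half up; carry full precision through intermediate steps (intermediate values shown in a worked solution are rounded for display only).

price = 3.016706
Θ = 0.233590

σ√T = 0.1774·√2.433 = 0.276710
d₁ = (ln(S/K) + (r+σ²/2)T) / (σ√T) = (ln(71.53/72.69) + (0.0757+0.1774²/2)·2.433) / 0.276710 = (-0.016087 + 0.222462) / 0.276710 = 0.745819
d₂ = d₁ − σ√T = 0.745819 − 0.276710 = 0.469109
e^{−rT} = e^{−0.0757·2.433} = 0.831788
N(−d₁) = 0.227888,  N(−d₂) = 0.319496
Put price V = K·e^{−rT}·N(−d₂) − S·N(−d₁) = 19.317569 − 16.300863 = 3.016706
φ(d₁) = (1/√(2π))·e^{−d₁²/2} = 0.302081
Θ = −S·φ(d₁)·σ/(2√T) + r·K·e^{−rT}·N(−d₂) = −1.228750 + 1.462340 = 0.233590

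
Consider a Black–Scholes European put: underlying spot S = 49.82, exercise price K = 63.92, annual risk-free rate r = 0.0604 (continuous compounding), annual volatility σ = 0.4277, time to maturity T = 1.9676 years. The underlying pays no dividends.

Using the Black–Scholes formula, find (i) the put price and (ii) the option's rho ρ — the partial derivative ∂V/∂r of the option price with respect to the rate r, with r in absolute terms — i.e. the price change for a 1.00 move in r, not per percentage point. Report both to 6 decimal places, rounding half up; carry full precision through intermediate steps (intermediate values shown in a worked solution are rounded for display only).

σ√T = 0.4277·√1.9676 = 0.599940
d₁ = (ln(S/K) + (r+σ²/2)T) / (σ√T) = (ln(49.82/63.92) + (0.0604+0.4277²/2)·1.9676) / 0.599940 = (-0.249216 + 0.298807) / 0.599940 = 0.082660
d₂ = d₁ − σ√T = 0.082660 − 0.599940 = -0.517280
e^{−rT} = e^{−0.0604·1.9676} = 0.887947
N(−d₁) = 0.467061,  N(−d₂) = 0.697520
Put price V = K·e^{−rT}·N(−d₂) − S·N(−d₁) = 39.589521 − 23.268973 = 16.320548
ρ = −K·T·e^{−rT}·N(−d₂) = -77.896342

price = 16.320548
ρ = -77.896342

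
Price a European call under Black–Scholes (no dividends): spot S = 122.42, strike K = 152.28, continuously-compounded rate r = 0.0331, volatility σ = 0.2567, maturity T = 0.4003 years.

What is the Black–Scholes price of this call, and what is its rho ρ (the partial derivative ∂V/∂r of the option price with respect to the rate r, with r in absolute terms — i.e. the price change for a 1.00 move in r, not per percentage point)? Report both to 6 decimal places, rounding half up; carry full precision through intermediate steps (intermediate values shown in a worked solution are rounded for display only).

σ√T = 0.2567·√0.4003 = 0.162412
d₁ = (ln(S/K) + (r+σ²/2)T) / (σ√T) = (ln(122.42/152.28) + (0.0331+0.2567²/2)·0.4003) / 0.162412 = (-0.218263 + 0.026439) / 0.162412 = -1.181096
d₂ = d₁ − σ√T = -1.181096 − 0.162412 = -1.343508
e^{−rT} = e^{−0.0331·0.4003} = 0.986837
N(d₁) = 0.118782,  N(d₂) = 0.089554
Call price V = S·N(d₁) − K·e^{−rT}·N(d₂) = 14.541332 − 13.457745 = 1.083586
ρ = K·T·e^{−rT}·N(d₂) = 5.387136

price = 1.083586
ρ = 5.387136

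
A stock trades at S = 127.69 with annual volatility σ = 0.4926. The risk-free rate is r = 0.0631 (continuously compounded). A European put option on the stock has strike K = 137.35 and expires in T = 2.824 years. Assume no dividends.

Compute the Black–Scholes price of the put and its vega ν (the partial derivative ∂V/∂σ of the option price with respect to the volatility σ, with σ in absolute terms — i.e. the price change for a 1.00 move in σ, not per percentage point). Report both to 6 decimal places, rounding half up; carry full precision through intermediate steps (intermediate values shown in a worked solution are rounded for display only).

σ√T = 0.4926·√2.824 = 0.827803
d₁ = (ln(S/K) + (r+σ²/2)T) / (σ√T) = (ln(127.69/137.35) + (0.0631+0.4926²/2)·2.824) / 0.827803 = (-0.072927 + 0.520823) / 0.827803 = 0.541066
d₂ = d₁ − σ√T = 0.541066 − 0.827803 = -0.286736
e^{−rT} = e^{−0.0631·2.824} = 0.836780
N(−d₁) = 0.294231,  N(−d₂) = 0.612843
Put price V = K·e^{−rT}·N(−d₂) − S·N(−d₁) = 70.435075 − 37.570354 = 32.864720
φ(d₁) = (1/√(2π))·e^{−d₁²/2} = 0.344619
ν = S·φ(d₁)·√T = 73.948416

price = 32.864720
ν = 73.948416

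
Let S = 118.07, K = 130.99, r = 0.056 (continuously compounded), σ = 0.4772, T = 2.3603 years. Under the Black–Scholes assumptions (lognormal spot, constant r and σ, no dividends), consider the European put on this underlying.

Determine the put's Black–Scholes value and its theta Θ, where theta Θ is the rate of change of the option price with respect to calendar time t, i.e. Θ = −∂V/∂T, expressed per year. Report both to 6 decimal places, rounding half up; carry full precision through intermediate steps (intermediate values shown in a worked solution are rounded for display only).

price = 31.677728
Θ = -2.699185

σ√T = 0.4772·√2.3603 = 0.733135
d₁ = (ln(S/K) + (r+σ²/2)T) / (σ√T) = (ln(118.07/130.99) + (0.056+0.4772²/2)·2.3603) / 0.733135 = (-0.103843 + 0.400920) / 0.733135 = 0.405215
d₂ = d₁ − σ√T = 0.405215 − 0.733135 = -0.327921
e^{−rT} = e^{−0.056·2.3603} = 0.876186
N(−d₁) = 0.342660,  N(−d₂) = 0.628514
Put price V = K·e^{−rT}·N(−d₂) − S·N(−d₁) = 72.135581 − 40.457853 = 31.677728
φ(d₁) = (1/√(2π))·e^{−d₁²/2} = 0.367498
Θ = −S·φ(d₁)·σ/(2√T) + r·K·e^{−rT}·N(−d₂) = −6.738778 + 4.039593 = -2.699185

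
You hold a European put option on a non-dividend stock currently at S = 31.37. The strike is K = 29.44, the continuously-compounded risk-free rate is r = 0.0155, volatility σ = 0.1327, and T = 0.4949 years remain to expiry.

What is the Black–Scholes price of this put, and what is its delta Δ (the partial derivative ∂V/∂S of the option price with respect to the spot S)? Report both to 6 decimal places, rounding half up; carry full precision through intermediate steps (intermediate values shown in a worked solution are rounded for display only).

σ√T = 0.1327·√0.4949 = 0.093353
d₁ = (ln(S/K) + (r+σ²/2)T) / (σ√T) = (ln(31.37/29.44) + (0.0155+0.1327²/2)·0.4949) / 0.093353 = (0.063498 + 0.012028) / 0.093353 = 0.809035
d₂ = d₁ − σ√T = 0.809035 − 0.093353 = 0.715682
e^{−rT} = e^{−0.0155·0.4949} = 0.992358
N(−d₁) = 0.209247,  N(−d₂) = 0.237094
Put price V = K·e^{−rT}·N(−d₂) − S·N(−d₁) = 6.926706 − 6.564093 = 0.362613
Δ = −N(−d₁) = -0.209247

price = 0.362613
Δ = -0.209247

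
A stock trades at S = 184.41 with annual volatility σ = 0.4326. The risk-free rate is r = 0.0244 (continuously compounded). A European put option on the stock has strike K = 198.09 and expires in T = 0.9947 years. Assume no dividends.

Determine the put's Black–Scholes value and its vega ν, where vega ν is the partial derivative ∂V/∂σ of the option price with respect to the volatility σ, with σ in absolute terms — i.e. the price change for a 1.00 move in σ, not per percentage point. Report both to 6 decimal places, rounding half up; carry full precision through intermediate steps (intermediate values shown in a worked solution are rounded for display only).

price = 36.915209
ν = 72.961734

σ√T = 0.4326·√0.9947 = 0.431452
d₁ = (ln(S/K) + (r+σ²/2)T) / (σ√T) = (ln(184.41/198.09) + (0.0244+0.4326²/2)·0.9947) / 0.431452 = (-0.071560 + 0.117346) / 0.431452 = 0.106121
d₂ = d₁ − σ√T = 0.106121 − 0.431452 = -0.325331
e^{−rT} = e^{−0.0244·0.9947} = 0.976021
N(−d₁) = 0.457743,  N(−d₂) = 0.627535
Put price V = K·e^{−rT}·N(−d₂) − S·N(−d₁) = 121.327616 − 84.412407 = 36.915209
φ(d₁) = (1/√(2π))·e^{−d₁²/2} = 0.396702
ν = S·φ(d₁)·√T = 72.961734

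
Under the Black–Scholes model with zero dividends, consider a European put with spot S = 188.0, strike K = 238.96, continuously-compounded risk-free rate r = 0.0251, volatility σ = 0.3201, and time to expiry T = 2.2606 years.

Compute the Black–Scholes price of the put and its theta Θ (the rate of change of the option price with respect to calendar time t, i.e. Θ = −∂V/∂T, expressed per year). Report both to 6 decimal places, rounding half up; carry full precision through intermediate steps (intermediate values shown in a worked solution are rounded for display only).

price = 60.982875
Θ = -3.753713

σ√T = 0.3201·√2.2606 = 0.481280
d₁ = (ln(S/K) + (r+σ²/2)T) / (σ√T) = (ln(188.0/238.96) + (0.0251+0.3201²/2)·2.2606) / 0.481280 = (-0.239854 + 0.172556) / 0.481280 = -0.139832
d₂ = d₁ − σ√T = -0.139832 − 0.481280 = -0.621111
e^{−rT} = e^{−0.0251·2.2606} = 0.944839
N(−d₁) = 0.555603,  N(−d₂) = 0.732737
Put price V = K·e^{−rT}·N(−d₂) − S·N(−d₁) = 165.436324 − 104.453449 = 60.982875
φ(d₁) = (1/√(2π))·e^{−d₁²/2} = 0.395061
Θ = −S·φ(d₁)·σ/(2√T) + r·K·e^{−rT}·N(−d₂) = −7.906165 + 4.152452 = -3.753713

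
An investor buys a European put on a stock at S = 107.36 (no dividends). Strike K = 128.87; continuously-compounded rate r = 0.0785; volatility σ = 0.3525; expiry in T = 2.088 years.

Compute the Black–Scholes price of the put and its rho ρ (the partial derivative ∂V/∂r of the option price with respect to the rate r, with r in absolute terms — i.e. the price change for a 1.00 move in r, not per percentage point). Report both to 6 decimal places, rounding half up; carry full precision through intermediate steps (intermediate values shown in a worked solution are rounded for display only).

σ√T = 0.3525·√2.088 = 0.509359
d₁ = (ln(S/K) + (r+σ²/2)T) / (σ√T) = (ln(107.36/128.87) + (0.0785+0.3525²/2)·2.088) / 0.509359 = (-0.182616 + 0.293632) / 0.509359 = 0.217950
d₂ = d₁ − σ√T = 0.217950 − 0.509359 = -0.291409
e^{−rT} = e^{−0.0785·2.088} = 0.848820
N(−d₁) = 0.413734,  N(−d₂) = 0.614631
Put price V = K·e^{−rT}·N(−d₂) − S·N(−d₁) = 67.232893 − 44.418473 = 22.814420
ρ = −K·T·e^{−rT}·N(−d₂) = -140.382280

price = 22.814420
ρ = -140.382280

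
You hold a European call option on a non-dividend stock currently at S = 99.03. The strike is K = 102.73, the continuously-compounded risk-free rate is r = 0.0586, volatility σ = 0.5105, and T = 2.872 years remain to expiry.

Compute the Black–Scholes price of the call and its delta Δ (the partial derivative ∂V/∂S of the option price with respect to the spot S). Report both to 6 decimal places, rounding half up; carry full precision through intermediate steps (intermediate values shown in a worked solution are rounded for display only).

σ√T = 0.5105·√2.872 = 0.865143
d₁ = (ln(S/K) + (r+σ²/2)T) / (σ√T) = (ln(99.03/102.73) + (0.0586+0.5105²/2)·2.872) / 0.865143 = (-0.036681 + 0.542536) / 0.865143 = 0.584706
d₂ = d₁ − σ√T = 0.584706 − 0.865143 = -0.280437
e^{−rT} = e^{−0.0586·2.872} = 0.845101
N(d₁) = 0.720627,  N(d₂) = 0.389571
Call price V = S·N(d₁) − K·e^{−rT}·N(d₂) = 71.363712 − 33.821470 = 37.542243
Δ = N(d₁) = 0.720627

price = 37.542243
Δ = 0.720627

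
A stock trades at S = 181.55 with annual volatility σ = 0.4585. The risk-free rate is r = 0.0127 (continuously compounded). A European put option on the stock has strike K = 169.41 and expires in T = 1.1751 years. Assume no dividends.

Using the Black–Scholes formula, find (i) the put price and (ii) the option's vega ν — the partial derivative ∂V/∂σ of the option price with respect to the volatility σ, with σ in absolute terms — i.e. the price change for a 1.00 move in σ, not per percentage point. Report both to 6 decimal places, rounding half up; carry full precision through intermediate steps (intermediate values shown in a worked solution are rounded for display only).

price = 27.347361
ν = 71.951827

σ√T = 0.4585·√1.1751 = 0.497023
d₁ = (ln(S/K) + (r+σ²/2)T) / (σ√T) = (ln(181.55/169.41) + (0.0127+0.4585²/2)·1.1751) / 0.497023 = (0.069209 + 0.138440) / 0.497023 = 0.417786
d₂ = d₁ − σ√T = 0.417786 − 0.497023 = -0.079238
e^{−rT} = e^{−0.0127·1.1751} = 0.985187
N(−d₁) = 0.338052,  N(−d₂) = 0.531578
Put price V = K·e^{−rT}·N(−d₂) − S·N(−d₁) = 88.720696 − 61.373335 = 27.347361
φ(d₁) = (1/√(2π))·e^{−d₁²/2} = 0.365602
ν = S·φ(d₁)·√T = 71.951827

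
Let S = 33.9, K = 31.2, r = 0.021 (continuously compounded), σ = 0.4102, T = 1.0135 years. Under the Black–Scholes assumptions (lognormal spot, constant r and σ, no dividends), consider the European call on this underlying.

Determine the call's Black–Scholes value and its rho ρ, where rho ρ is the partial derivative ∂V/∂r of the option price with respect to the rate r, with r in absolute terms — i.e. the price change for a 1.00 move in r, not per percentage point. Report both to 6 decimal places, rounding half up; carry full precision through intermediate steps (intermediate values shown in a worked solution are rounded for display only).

price = 7.114046
ρ = 16.046014

σ√T = 0.4102·√1.0135 = 0.412960
d₁ = (ln(S/K) + (r+σ²/2)T) / (σ√T) = (ln(33.9/31.2) + (0.021+0.4102²/2)·1.0135) / 0.412960 = (0.082997 + 0.106551) / 0.412960 = 0.458999
d₂ = d₁ − σ√T = 0.458999 − 0.412960 = 0.046040
e^{−rT} = e^{−0.021·1.0135} = 0.978941
N(d₁) = 0.676883,  N(d₂) = 0.518361
Call price V = S·N(d₁) − K·e^{−rT}·N(d₂) = 22.946324 − 15.832278 = 7.114046
ρ = K·T·e^{−rT}·N(d₂) = 16.046014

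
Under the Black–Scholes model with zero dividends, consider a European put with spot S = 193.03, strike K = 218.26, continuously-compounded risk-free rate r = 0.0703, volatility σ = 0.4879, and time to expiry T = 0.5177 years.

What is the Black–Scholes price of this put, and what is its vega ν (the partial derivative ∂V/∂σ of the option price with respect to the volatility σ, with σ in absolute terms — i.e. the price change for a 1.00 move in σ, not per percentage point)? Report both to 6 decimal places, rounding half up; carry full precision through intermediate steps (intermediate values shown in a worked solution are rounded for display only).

price = 37.663104
ν = 55.269778

σ√T = 0.4879·√0.5177 = 0.351051
d₁ = (ln(S/K) + (r+σ²/2)T) / (σ√T) = (ln(193.03/218.26) + (0.0703+0.4879²/2)·0.5177) / 0.351051 = (-0.122841 + 0.098013) / 0.351051 = -0.070727
d₂ = d₁ − σ√T = -0.070727 − 0.351051 = -0.421778
e^{−rT} = e^{−0.0703·0.5177} = 0.964260
N(−d₁) = 0.528192,  N(−d₂) = 0.663406
Put price V = K·e^{−rT}·N(−d₂) − S·N(−d₁) = 139.620101 − 101.956997 = 37.663104
φ(d₁) = (1/√(2π))·e^{−d₁²/2} = 0.397946
ν = S·φ(d₁)·√T = 55.269778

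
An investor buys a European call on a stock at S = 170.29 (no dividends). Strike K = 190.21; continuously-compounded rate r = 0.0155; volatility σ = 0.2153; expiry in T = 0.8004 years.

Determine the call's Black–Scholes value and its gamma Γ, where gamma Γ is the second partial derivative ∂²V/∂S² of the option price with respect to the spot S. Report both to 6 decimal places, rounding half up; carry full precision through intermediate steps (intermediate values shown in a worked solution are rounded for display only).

σ√T = 0.2153·√0.8004 = 0.192618
d₁ = (ln(S/K) + (r+σ²/2)T) / (σ√T) = (ln(170.29/190.21) + (0.0155+0.2153²/2)·0.8004) / 0.192618 = (-0.110626 + 0.030957) / 0.192618 = -0.413609
d₂ = d₁ − σ√T = -0.413609 − 0.192618 = -0.606228
e^{−rT} = e^{−0.0155·0.8004} = 0.987670
N(d₁) = 0.339580,  N(d₂) = 0.272182
Call price V = S·N(d₁) − K·e^{−rT}·N(d₂) = 57.827092 − 51.133371 = 6.693721
φ(d₁) = (1/√(2π))·e^{−d₁²/2} = 0.366237
Γ = φ(d₁) / (S·σ·√T) = 0.011165

price = 6.693721
Γ = 0.011165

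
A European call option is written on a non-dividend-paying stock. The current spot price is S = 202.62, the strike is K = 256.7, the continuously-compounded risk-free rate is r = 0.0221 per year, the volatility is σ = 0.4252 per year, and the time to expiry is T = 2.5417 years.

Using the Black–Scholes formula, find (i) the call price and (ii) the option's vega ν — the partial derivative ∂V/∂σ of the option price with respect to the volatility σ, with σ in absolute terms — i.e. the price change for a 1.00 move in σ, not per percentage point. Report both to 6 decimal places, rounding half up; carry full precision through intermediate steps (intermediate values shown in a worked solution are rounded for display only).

price = 41.044729
ν = 128.529627

σ√T = 0.4252·√2.5417 = 0.677884
d₁ = (ln(S/K) + (r+σ²/2)T) / (σ√T) = (ln(202.62/256.7) + (0.0221+0.4252²/2)·2.5417) / 0.677884 = (-0.236576 + 0.285935) / 0.677884 = 0.072814
d₂ = d₁ − σ√T = 0.072814 − 0.677884 = -0.605070
e^{−rT} = e^{−0.0221·2.5417} = 0.945377
N(d₁) = 0.529023,  N(d₂) = 0.272566
Call price V = S·N(d₁) − K·e^{−rT}·N(d₂) = 107.190593 − 66.145865 = 41.044729
φ(d₁) = (1/√(2π))·e^{−d₁²/2} = 0.397886
ν = S·φ(d₁)·√T = 128.529627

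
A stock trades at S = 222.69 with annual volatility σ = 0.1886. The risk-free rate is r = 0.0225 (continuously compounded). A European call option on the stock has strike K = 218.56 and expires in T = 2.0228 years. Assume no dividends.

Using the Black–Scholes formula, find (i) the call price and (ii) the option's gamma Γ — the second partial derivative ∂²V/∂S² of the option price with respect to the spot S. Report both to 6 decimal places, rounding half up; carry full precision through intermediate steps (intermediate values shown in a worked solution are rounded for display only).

price = 30.599800
Γ = 0.006229

σ√T = 0.1886·√2.0228 = 0.268237
d₁ = (ln(S/K) + (r+σ²/2)T) / (σ√T) = (ln(222.69/218.56) + (0.0225+0.1886²/2)·2.0228) / 0.268237 = (0.018720 + 0.081488) / 0.268237 = 0.373583
d₂ = d₁ − σ√T = 0.373583 − 0.268237 = 0.105346
e^{−rT} = e^{−0.0225·2.0228} = 0.955507
N(d₁) = 0.645643,  N(d₂) = 0.541949
Call price V = S·N(d₁) − K·e^{−rT}·N(d₂) = 143.778140 − 113.178341 = 30.599800
φ(d₁) = (1/√(2π))·e^{−d₁²/2} = 0.372052
Γ = φ(d₁) / (S·σ·√T) = 0.006229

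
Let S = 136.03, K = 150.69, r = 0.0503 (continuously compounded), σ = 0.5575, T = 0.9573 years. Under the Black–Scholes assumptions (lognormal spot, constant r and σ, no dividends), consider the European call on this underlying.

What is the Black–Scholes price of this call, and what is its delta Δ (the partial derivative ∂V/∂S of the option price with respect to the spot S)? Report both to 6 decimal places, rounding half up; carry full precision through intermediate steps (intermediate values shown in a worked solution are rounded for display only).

price = 26.409366
Δ = 0.568822

σ√T = 0.5575·√0.9573 = 0.545468
d₁ = (ln(S/K) + (r+σ²/2)T) / (σ√T) = (ln(136.03/150.69) + (0.0503+0.5575²/2)·0.9573) / 0.545468 = (-0.102349 + 0.196920) / 0.545468 = 0.173375
d₂ = d₁ − σ√T = 0.173375 − 0.545468 = -0.372093
e^{−rT} = e^{−0.0503·0.9573} = 0.952989
N(d₁) = 0.568822,  N(d₂) = 0.354912
Call price V = S·N(d₁) − K·e^{−rT}·N(d₂) = 77.376798 − 50.967432 = 26.409366
Δ = N(d₁) = 0.568822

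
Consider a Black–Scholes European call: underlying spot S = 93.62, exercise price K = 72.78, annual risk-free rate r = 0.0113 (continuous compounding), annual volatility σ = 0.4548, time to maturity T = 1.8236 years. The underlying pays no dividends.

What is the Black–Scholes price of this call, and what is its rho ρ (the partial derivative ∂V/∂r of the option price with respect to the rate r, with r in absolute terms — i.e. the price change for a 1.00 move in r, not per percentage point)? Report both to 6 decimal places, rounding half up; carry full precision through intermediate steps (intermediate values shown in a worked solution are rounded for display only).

σ√T = 0.4548·√1.8236 = 0.614165
d₁ = (ln(S/K) + (r+σ²/2)T) / (σ√T) = (ln(93.62/72.78) + (0.0113+0.4548²/2)·1.8236) / 0.614165 = (0.251803 + 0.209206) / 0.614165 = 0.750627
d₂ = d₁ − σ√T = 0.750627 − 0.614165 = 0.136462
e^{−rT} = e^{−0.0113·1.8236} = 0.979604
N(d₁) = 0.773561,  N(d₂) = 0.554272
Call price V = S·N(d₁) − K·e^{−rT}·N(d₂) = 72.420819 − 39.517140 = 32.903679
ρ = K·T·e^{−rT}·N(d₂) = 72.063457

price = 32.903679
ρ = 72.063457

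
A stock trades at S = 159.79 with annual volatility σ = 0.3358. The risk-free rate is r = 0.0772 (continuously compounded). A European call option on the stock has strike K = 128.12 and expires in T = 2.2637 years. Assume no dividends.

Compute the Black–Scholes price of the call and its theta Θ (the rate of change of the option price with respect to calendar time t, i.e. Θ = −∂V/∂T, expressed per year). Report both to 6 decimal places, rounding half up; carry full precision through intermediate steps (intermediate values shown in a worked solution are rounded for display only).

σ√T = 0.3358·√2.2637 = 0.505231
d₁ = (ln(S/K) + (r+σ²/2)T) / (σ√T) = (ln(159.79/128.12) + (0.0772+0.3358²/2)·2.2637) / 0.505231 = (0.220893 + 0.302387) / 0.505231 = 1.035724
d₂ = d₁ − σ√T = 1.035724 − 0.505231 = 0.530493
e^{−rT} = e^{−0.0772·2.2637} = 0.839660
N(d₁) = 0.849835,  N(d₂) = 0.702115
Call price V = S·N(d₁) − K·e^{−rT}·N(d₂) = 135.795060 − 75.531623 = 60.263438
φ(d₁) = (1/√(2π))·e^{−d₁²/2} = 0.233330
Θ = −S·φ(d₁)·σ/(2√T) − r·K·e^{−rT}·N(d₂) = −4.160656 − 5.831041 = -9.991697

price = 60.263438
Θ = -9.991697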